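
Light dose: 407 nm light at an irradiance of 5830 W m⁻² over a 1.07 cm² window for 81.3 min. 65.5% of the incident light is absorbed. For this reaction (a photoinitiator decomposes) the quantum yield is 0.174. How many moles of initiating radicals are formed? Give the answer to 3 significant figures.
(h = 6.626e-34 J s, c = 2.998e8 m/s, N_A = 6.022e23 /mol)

Photon energy at 407 nm: hc/λ = (6.626e-34)(2.998e8)/(407e-9) = 4.881e-19 J.
Energy delivered: (5830 W m⁻²)(1.07e-4 m²)(4878 s) = 3043 J.
Photons incident: 3043 / 4.881e-19 = 6.234e21, i.e. 6.234e21/6.022e23 = 0.01035 mol.
Photons absorbed: 0.655 × 0.01035 = 0.006779 mol.
Product: Φ × n_abs = 0.174 × 0.006779 = 0.001180 mol.

0.00118 mol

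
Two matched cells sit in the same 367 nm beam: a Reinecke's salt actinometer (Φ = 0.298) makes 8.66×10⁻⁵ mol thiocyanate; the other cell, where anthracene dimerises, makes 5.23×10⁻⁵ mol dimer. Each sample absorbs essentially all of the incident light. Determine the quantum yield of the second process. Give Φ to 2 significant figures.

Φ = 0.18

Photons absorbed by the actinometer: 8.66×10⁻⁵ / 0.298 = 2.906×10⁻⁴ mol.
Φ(unknown) = 5.23×10⁻⁵ / 2.906×10⁻⁴ = 0.18.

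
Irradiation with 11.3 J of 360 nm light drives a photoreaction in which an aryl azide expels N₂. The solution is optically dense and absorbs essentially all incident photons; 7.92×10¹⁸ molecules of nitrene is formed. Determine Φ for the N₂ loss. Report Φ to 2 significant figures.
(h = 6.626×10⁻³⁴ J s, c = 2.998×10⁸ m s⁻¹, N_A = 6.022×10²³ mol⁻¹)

Φ = 0.39

Product: 7.92×10¹⁸ / 6.022×10²³ = 1.315×10⁻⁵ mol.
Photon energy at 360 nm: hc/λ = (6.626×10⁻³⁴)(2.998×10⁸)/(360×10⁻⁹) = 5.518×10⁻¹⁹ J.
Photons incident: 11.3 / 5.518×10⁻¹⁹ = 2.048×10¹⁹, i.e. 2.048×10¹⁹/6.022×10²³ = 3.401×10⁻⁵ mol.
Φ = 1.315×10⁻⁵ mol / 3.401×10⁻⁵ mol photons = 0.39.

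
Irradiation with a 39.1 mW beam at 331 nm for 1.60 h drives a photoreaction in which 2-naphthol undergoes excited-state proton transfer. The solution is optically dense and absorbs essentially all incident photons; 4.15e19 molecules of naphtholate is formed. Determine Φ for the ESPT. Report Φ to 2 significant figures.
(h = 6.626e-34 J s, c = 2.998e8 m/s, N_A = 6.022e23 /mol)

Φ = 0.11

Product: 4.15e19 / 6.022e23 = 6.891e-5 mol.
Photon energy at 331 nm: hc/λ = (6.626e-34)(2.998e8)/(331e-9) = 6.001e-19 J.
Energy delivered: (39.1 mW)(5760 s) = 225.2 J.
Photons incident: 225.2 / 6.001e-19 = 3.753e20, i.e. 3.753e20/6.022e23 = 6.232e-4 mol.
Φ = 6.891e-5 mol / 6.232e-4 mol photons = 0.11.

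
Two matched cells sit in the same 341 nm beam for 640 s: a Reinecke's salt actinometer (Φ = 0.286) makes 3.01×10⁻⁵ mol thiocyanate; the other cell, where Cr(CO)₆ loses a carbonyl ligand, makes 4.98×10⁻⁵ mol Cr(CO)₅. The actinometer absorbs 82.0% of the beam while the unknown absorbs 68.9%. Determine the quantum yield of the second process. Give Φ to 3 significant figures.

Φ = 0.563

Photons absorbed by the actinometer: 3.01×10⁻⁵ / 0.286 = 1.052×10⁻⁴ mol.
Incident flux: 1.052×10⁻⁴ / 0.820 = 1.283×10⁻⁴ einstein.
Absorbed by unknown: 0.689 × 1.283×10⁻⁴ = 8.840×10⁻⁵ mol.
Φ(unknown) = 4.98×10⁻⁵ / 8.840×10⁻⁵ = 0.563.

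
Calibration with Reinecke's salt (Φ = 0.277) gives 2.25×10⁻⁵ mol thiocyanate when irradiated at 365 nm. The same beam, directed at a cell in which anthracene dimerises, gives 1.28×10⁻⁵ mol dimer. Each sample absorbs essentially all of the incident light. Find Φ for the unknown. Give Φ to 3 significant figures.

Φ = 0.158

Photons absorbed by the actinometer: 2.25×10⁻⁵ / 0.277 = 8.123×10⁻⁵ mol.
Φ(unknown) = 1.28×10⁻⁵ / 8.123×10⁻⁵ = 0.158.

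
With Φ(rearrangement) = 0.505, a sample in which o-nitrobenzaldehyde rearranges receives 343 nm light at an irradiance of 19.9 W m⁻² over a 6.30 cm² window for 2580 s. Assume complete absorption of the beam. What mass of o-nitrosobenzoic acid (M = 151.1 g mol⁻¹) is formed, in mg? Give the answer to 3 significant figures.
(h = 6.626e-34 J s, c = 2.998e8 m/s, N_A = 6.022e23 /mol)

7.08 mg

Photon energy at 343 nm: hc/λ = (6.626e-34)(2.998e8)/(343e-9) = 5.791e-19 J.
Energy delivered: (19.9 W m⁻²)(6.30e-4 m²)(2580 s) = 32.35 J.
Photons incident: 32.35 / 5.791e-19 = 5.586e19, i.e. 5.586e19/6.022e23 = 9.276e-5 mol.
Product: Φ × n_abs = 0.505 × 9.276e-5 = 4.684e-5 mol.
Mass: 4.684e-5 × 151.1 = 0.007078 g = 7.08 mg.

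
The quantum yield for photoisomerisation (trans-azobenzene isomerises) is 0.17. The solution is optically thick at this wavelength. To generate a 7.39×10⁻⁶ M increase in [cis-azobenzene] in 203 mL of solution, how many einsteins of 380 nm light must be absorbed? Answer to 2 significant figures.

Product: (7.39×10⁻⁶ M)(0.203 L) = 1.500×10⁻⁶ mol.
Photons that must be absorbed: 1.500×10⁻⁶ / 0.17 = 8.824×10⁻⁶ mol.

8.8×10⁻⁶ einstein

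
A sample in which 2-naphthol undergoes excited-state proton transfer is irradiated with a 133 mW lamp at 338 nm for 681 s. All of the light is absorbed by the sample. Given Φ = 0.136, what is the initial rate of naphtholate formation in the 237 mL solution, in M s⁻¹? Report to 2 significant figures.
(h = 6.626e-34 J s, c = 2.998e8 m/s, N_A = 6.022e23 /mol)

Photon energy at 338 nm: hc/λ = (6.626e-34)(2.998e8)/(338e-9) = 5.877e-19 J.
Energy delivered: (133 mW)(681 s) = 90.57 J.
Photons incident: 90.57 / 5.877e-19 = 1.541e20, i.e. 1.541e20/6.022e23 = 2.559e-4 mol.
Product formed: 0.136 × 2.559e-4 = 3.480e-5 mol.
Rate: 3.480e-5 mol / (681 s × 0.237 L) = 2.2e-7 M s⁻¹.

2.2e-7 M s⁻¹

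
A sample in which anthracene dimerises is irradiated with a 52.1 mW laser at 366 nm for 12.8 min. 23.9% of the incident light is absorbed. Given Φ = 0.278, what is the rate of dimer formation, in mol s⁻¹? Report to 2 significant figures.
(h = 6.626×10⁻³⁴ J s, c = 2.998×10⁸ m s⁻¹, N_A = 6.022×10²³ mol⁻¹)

Photon energy at 366 nm: hc/λ = (6.626×10⁻³⁴)(2.998×10⁸)/(366×10⁻⁹) = 5.428×10⁻¹⁹ J.
Energy delivered: (52.1 mW)(768 s) = 40.01 J.
Photons incident: 40.01 / 5.428×10⁻¹⁹ = 7.371×10¹⁹, i.e. 7.371×10¹⁹/6.022×10²³ = 1.224×10⁻⁴ mol.
Photons absorbed: 0.239 × 1.224×10⁻⁴ = 2.925×10⁻⁵ mol.
Product formed: 0.278 × 2.925×10⁻⁵ = 8.132×10⁻⁶ mol.
Rate: 8.132×10⁻⁶ / 768 s = 1.1×10⁻⁸ mol s⁻¹.

1.1×10⁻⁸ mol s⁻¹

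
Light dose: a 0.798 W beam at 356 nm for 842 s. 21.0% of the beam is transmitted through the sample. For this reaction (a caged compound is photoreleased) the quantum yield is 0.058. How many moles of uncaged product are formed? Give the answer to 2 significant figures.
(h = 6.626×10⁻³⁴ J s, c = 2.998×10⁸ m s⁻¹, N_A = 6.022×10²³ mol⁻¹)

9.2×10⁻⁵ mol

Photon energy at 356 nm: hc/λ = (6.626×10⁻³⁴)(2.998×10⁸)/(356×10⁻⁹) = 5.580×10⁻¹⁹ J.
Energy delivered: (0.798 W)(842 s) = 671.9 J.
Photons incident: 671.9 / 5.580×10⁻¹⁹ = 1.204×10²¹, i.e. 1.204×10²¹/6.022×10²³ = 0.001999 mol.
Fraction absorbed: 1 − 21.0/100 = 0.7900.
Photons absorbed: 0.7900 × 0.001999 = 0.001579 mol.
Product: Φ × n_abs = 0.058 × 0.001579 = 9.158×10⁻⁵ mol.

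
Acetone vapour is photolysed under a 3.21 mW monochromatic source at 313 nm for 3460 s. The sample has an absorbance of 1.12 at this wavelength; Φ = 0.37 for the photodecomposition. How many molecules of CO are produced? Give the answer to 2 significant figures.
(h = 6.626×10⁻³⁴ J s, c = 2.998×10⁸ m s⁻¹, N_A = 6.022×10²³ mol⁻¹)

Photon energy at 313 nm: hc/λ = (6.626×10⁻³⁴)(2.998×10⁸)/(313×10⁻⁹) = 6.347×10⁻¹⁹ J.
Energy delivered: (3.21 mW)(3460 s) = 11.11 J.
Photons incident: 11.11 / 6.347×10⁻¹⁹ = 1.750×10¹⁹, i.e. 1.750×10¹⁹/6.022×10²³ = 2.906×10⁻⁵ mol.
Fraction absorbed: 1 − 10^(−1.12) = 0.9241.
Photons absorbed: 0.9241 × 2.906×10⁻⁵ = 2.685×10⁻⁵ mol.
Product: Φ × n_abs = 0.37 × 2.685×10⁻⁵ = 9.935×10⁻⁶ mol.
As a count: 9.935×10⁻⁶ × 6.022×10²³ = 6.0×10¹⁸.

6.0×10¹⁸ molecules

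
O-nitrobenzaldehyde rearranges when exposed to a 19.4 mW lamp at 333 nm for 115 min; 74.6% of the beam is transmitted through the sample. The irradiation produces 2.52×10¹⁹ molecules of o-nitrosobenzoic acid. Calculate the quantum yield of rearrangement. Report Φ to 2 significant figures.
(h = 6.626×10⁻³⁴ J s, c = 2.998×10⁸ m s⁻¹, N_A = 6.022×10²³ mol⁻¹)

Φ = 0.44

Product: 2.52×10¹⁹ / 6.022×10²³ = 4.185×10⁻⁵ mol.
Photon energy at 333 nm: hc/λ = (6.626×10⁻³⁴)(2.998×10⁸)/(333×10⁻⁹) = 5.965×10⁻¹⁹ J.
Energy delivered: (19.4 mW)(6900 s) = 133.9 J.
Photons incident: 133.9 / 5.965×10⁻¹⁹ = 2.245×10²⁰, i.e. 2.245×10²⁰/6.022×10²³ = 3.728×10⁻⁴ mol.
Fraction absorbed: 1 − 74.6/100 = 0.2540.
Photons absorbed: 0.2540 × 3.728×10⁻⁴ = 9.469×10⁻⁵ mol.
Φ = 4.185×10⁻⁵ mol / 9.469×10⁻⁵ mol photons = 0.44.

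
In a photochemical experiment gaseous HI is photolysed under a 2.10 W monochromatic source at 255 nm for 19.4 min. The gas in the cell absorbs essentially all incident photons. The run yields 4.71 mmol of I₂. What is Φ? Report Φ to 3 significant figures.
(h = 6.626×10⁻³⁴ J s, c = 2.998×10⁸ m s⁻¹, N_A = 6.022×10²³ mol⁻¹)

Φ = 0.904

Product: 4.71 mmol = 0.00471 mol.
Photon energy at 255 nm: hc/λ = (6.626×10⁻³⁴)(2.998×10⁸)/(255×10⁻⁹) = 7.790×10⁻¹⁹ J.
Energy delivered: (2.10 W)(1164 s) = 2444 J.
Photons incident: 2444 / 7.790×10⁻¹⁹ = 3.137×10²¹, i.e. 3.137×10²¹/6.022×10²³ = 0.005209 mol.
Φ = 0.00471 mol / 0.005209 mol photons = 0.904.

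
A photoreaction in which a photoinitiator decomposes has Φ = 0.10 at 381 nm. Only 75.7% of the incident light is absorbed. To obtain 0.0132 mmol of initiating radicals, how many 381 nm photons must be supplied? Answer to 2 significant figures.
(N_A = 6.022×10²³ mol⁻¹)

1.1×10²⁰ photons

Product: 0.0132 mmol = 1.32×10⁻⁵ mol.
Photons that must be absorbed: 1.32×10⁻⁵ / 0.10 = 1.320×10⁻⁴ mol.
Incident photons needed: 1.320×10⁻⁴ / 0.757 = 1.744×10⁻⁴ mol.
Photon count: 1.744×10⁻⁴ × 6.022×10²³ = 1.1×10²⁰.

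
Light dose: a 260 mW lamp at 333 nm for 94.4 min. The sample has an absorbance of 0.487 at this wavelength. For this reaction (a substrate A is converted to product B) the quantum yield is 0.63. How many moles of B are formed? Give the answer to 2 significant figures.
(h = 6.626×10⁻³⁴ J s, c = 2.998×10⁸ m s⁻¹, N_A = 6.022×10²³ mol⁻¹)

Photon energy at 333 nm: hc/λ = (6.626×10⁻³⁴)(2.998×10⁸)/(333×10⁻⁹) = 5.965×10⁻¹⁹ J.
Energy delivered: (260 mW)(5664 s) = 1473 J.
Photons incident: 1473 / 5.965×10⁻¹⁹ = 2.469×10²¹, i.e. 2.469×10²¹/6.022×10²³ = 0.004100 mol.
Fraction absorbed: 1 − 10^(−0.487) = 0.6742.
Photons absorbed: 0.6742 × 0.004100 = 0.002764 mol.
Product: Φ × n_abs = 0.63 × 0.002764 = 0.001741 mol.

0.0017 mol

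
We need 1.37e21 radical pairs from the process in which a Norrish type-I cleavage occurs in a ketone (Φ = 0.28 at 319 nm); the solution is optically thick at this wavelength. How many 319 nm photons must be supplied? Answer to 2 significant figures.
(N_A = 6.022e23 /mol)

Product: 1.37e21 / 6.022e23 = 0.002275 mol.
Photons that must be absorbed: 0.002275 / 0.28 = 0.008125 mol.
Photon count: 0.008125 × 6.022e23 = 4.9e21.

4.9e21 photons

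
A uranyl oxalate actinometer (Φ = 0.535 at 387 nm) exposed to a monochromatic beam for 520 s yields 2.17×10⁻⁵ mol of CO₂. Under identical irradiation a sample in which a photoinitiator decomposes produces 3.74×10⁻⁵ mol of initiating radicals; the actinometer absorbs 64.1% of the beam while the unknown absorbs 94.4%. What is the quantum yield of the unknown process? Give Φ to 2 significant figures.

Φ = 0.63

Photons absorbed by the actinometer: 2.17×10⁻⁵ / 0.535 = 4.056×10⁻⁵ mol.
Incident flux: 4.056×10⁻⁵ / 0.641 = 6.328×10⁻⁵ einstein.
Absorbed by unknown: 0.944 × 6.328×10⁻⁵ = 5.974×10⁻⁵ mol.
Φ(unknown) = 3.74×10⁻⁵ / 5.974×10⁻⁵ = 0.63.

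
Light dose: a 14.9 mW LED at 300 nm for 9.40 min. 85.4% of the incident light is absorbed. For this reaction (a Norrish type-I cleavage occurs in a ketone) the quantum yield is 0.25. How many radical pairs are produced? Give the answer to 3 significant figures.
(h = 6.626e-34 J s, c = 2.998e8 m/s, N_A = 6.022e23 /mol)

Photon energy at 300 nm: hc/λ = (6.626e-34)(2.998e8)/(300e-9) = 6.622e-19 J.
Energy delivered: (14.9 mW)(564 s) = 8.404 J.
Photons incident: 8.404 / 6.622e-19 = 1.269e19, i.e. 1.269e19/6.022e23 = 2.107e-5 mol.
Photons absorbed: 0.854 × 2.107e-5 = 1.799e-5 mol.
Product: Φ × n_abs = 0.25 × 1.799e-5 = 4.498e-6 mol.
As a count: 4.498e-6 × 6.022e23 = 2.71e18.

2.71e18 radical pairs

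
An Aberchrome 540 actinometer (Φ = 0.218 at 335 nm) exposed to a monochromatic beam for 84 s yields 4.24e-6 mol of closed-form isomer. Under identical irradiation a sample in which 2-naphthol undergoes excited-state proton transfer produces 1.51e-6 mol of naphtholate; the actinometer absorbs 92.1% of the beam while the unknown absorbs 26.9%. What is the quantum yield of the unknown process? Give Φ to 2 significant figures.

Photons absorbed by the actinometer: 4.24e-6 / 0.218 = 1.945e-5 mol.
Incident flux: 1.945e-5 / 0.921 = 2.112e-5 einstein.
Absorbed by unknown: 0.269 × 2.112e-5 = 5.681e-6 mol.
Φ(unknown) = 1.51e-6 / 5.681e-6 = 0.27.

Φ = 0.27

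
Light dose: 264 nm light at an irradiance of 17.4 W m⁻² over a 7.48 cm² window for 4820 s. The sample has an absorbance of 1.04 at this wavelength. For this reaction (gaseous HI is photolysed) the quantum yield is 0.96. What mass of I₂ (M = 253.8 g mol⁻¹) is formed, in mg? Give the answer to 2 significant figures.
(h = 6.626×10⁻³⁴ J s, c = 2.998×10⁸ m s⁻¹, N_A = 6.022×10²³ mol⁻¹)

Photon energy at 264 nm: hc/λ = (6.626×10⁻³⁴)(2.998×10⁸)/(264×10⁻⁹) = 7.525×10⁻¹⁹ J.
Energy delivered: (17.4 W m⁻²)(7.48×10⁻⁴ m²)(4820 s) = 62.73 J.
Photons incident: 62.73 / 7.525×10⁻¹⁹ = 8.336×10¹⁹, i.e. 8.336×10¹⁹/6.022×10²³ = 1.384×10⁻⁴ mol.
Fraction absorbed: 1 − 10^(−1.04) = 0.9088.
Photons absorbed: 0.9088 × 1.384×10⁻⁴ = 1.258×10⁻⁴ mol.
Product: Φ × n_abs = 0.96 × 1.258×10⁻⁴ = 1.208×10⁻⁴ mol.
Mass: 1.208×10⁻⁴ × 253.8 = 0.03066 g = 31 mg.

31 mg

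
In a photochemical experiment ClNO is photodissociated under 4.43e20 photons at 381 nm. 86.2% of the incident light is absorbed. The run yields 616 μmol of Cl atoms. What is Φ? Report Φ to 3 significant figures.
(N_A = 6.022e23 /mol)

Product: 616 μmol = 6.16e-4 mol.
Moles of photons: 4.43e20 / 6.022e23 = 7.356e-4 mol.
Photons absorbed: 0.862 × 7.356e-4 = 6.341e-4 mol.
Φ = 6.16e-4 mol / 6.341e-4 mol photons = 0.971.

Φ = 0.971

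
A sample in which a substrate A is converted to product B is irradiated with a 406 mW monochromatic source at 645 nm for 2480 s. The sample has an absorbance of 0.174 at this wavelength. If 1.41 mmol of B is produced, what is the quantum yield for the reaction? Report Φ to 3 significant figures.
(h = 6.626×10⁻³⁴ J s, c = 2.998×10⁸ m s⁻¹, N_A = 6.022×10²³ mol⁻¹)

Product: 1.41 mmol = 0.00141 mol.
Photon energy at 645 nm: hc/λ = (6.626×10⁻³⁴)(2.998×10⁸)/(645×10⁻⁹) = 3.080×10⁻¹⁹ J.
Energy delivered: (406 mW)(2480 s) = 1007 J.
Photons incident: 1007 / 3.080×10⁻¹⁹ = 3.269×10²¹, i.e. 3.269×10²¹/6.022×10²³ = 0.005428 mol.
Fraction absorbed: 1 − 10^(−0.174) = 0.3301.
Photons absorbed: 0.3301 × 0.005428 = 0.001792 mol.
Φ = 0.00141 mol / 0.001792 mol photons = 0.787.

Φ = 0.787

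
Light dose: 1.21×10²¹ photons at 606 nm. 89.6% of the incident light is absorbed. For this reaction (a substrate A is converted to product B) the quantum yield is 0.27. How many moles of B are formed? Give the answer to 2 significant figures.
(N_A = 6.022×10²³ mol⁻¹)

Moles of photons: 1.21×10²¹ / 6.022×10²³ = 0.002009 mol.
Photons absorbed: 0.896 × 0.002009 = 0.001800 mol.
Product: Φ × n_abs = 0.27 × 0.001800 = 4.860×10⁻⁴ mol.

4.9×10⁻⁴ mol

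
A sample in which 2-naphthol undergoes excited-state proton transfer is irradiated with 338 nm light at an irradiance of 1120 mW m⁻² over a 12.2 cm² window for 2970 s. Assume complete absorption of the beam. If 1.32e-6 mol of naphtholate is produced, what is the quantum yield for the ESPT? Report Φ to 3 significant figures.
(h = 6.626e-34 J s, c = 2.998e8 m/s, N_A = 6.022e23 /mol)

Φ = 0.115

Photon energy at 338 nm: hc/λ = (6.626e-34)(2.998e8)/(338e-9) = 5.877e-19 J.
Energy delivered: (1120 mW m⁻²)(12.2e-4 m²)(2970 s) = 4.058 J.
Photons incident: 4.058 / 5.877e-19 = 6.905e18, i.e. 6.905e18/6.022e23 = 1.147e-5 mol.
Φ = 1.32e-6 mol / 1.147e-5 mol photons = 0.115.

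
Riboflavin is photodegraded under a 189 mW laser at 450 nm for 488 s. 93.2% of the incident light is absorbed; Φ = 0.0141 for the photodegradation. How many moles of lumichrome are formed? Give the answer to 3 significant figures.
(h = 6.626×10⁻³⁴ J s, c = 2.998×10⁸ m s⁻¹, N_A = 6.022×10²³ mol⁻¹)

4.56×10⁻⁶ mol

Photon energy at 450 nm: hc/λ = (6.626×10⁻³⁴)(2.998×10⁸)/(450×10⁻⁹) = 4.414×10⁻¹⁹ J.
Energy delivered: (189 mW)(488 s) = 92.23 J.
Photons incident: 92.23 / 4.414×10⁻¹⁹ = 2.089×10²⁰, i.e. 2.089×10²⁰/6.022×10²³ = 3.469×10⁻⁴ mol.
Photons absorbed: 0.932 × 3.469×10⁻⁴ = 3.233×10⁻⁴ mol.
Product: Φ × n_abs = 0.0141 × 3.233×10⁻⁴ = 4.559×10⁻⁶ mol.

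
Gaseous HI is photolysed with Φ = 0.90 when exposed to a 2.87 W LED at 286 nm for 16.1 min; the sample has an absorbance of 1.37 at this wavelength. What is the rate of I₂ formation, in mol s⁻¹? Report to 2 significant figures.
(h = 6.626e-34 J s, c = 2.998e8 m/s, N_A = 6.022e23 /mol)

Photon energy at 286 nm: hc/λ = (6.626e-34)(2.998e8)/(286e-9) = 6.946e-19 J.
Energy delivered: (2.87 W)(966 s) = 2772 J.
Photons incident: 2772 / 6.946e-19 = 3.991e21, i.e. 3.991e21/6.022e23 = 0.006627 mol.
Fraction absorbed: 1 − 10^(−1.37) = 0.9573.
Photons absorbed: 0.9573 × 0.006627 = 0.006344 mol.
Product formed: 0.90 × 0.006344 = 0.005710 mol.
Rate: 0.005710 / 966 s = 5.9e-6 mol s⁻¹.

5.9e-6 mol s⁻¹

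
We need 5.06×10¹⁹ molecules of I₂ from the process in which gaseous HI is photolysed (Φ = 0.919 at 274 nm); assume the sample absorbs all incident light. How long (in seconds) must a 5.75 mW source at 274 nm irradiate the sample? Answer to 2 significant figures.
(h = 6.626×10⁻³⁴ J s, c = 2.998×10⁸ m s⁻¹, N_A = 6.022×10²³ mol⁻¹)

Product: 5.06×10¹⁹ / 6.022×10²³ = 8.403×10⁻⁵ mol.
Photons that must be absorbed: 8.403×10⁻⁵ / 0.919 = 9.144×10⁻⁵ mol.
Photon energy: hc/λ = 7.250×10⁻¹⁹ J; per mole, 4.366×10⁵ J mol⁻¹.
Energy required: 9.144×10⁻⁵ × 4.366×10⁵ = 39.92 J.
Time: 39.92 J / 0.00575 W = 6900 s.

t ≈ 6900 s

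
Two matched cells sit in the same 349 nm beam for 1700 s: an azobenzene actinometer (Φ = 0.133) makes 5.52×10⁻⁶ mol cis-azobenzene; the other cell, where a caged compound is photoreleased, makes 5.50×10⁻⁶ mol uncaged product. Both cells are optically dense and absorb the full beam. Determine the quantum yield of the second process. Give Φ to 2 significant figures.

Photons absorbed by the actinometer: 5.52×10⁻⁶ / 0.133 = 4.150×10⁻⁵ mol.
Φ(unknown) = 5.50×10⁻⁶ / 4.150×10⁻⁵ = 0.13.

Φ = 0.13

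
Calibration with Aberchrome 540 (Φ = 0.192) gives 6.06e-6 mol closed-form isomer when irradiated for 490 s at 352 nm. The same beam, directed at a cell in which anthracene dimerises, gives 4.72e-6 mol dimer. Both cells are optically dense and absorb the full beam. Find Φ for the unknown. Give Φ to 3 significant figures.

Φ = 0.150

Photons absorbed by the actinometer: 6.06e-6 / 0.192 = 3.156e-5 mol.
Φ(unknown) = 4.72e-6 / 3.156e-5 = 0.150.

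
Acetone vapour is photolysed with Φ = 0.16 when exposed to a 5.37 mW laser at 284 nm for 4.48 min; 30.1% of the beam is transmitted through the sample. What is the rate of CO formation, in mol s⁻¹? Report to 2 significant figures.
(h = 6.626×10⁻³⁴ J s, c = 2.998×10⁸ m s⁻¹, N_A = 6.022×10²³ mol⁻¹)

Photon energy at 284 nm: hc/λ = (6.626×10⁻³⁴)(2.998×10⁸)/(284×10⁻⁹) = 6.995×10⁻¹⁹ J.
Energy delivered: (5.37 mW)(268.8 s) = 1.443 J.
Photons incident: 1.443 / 6.995×10⁻¹⁹ = 2.063×10¹⁸, i.e. 2.063×10¹⁸/6.022×10²³ = 3.426×10⁻⁶ mol.
Fraction absorbed: 1 − 30.1/100 = 0.6990.
Photons absorbed: 0.6990 × 3.426×10⁻⁶ = 2.395×10⁻⁶ mol.
Product formed: 0.16 × 2.395×10⁻⁶ = 3.832×10⁻⁷ mol.
Rate: 3.832×10⁻⁷ / 268.8 s = 1.4×10⁻⁹ mol s⁻¹.

1.4×10⁻⁹ mol s⁻¹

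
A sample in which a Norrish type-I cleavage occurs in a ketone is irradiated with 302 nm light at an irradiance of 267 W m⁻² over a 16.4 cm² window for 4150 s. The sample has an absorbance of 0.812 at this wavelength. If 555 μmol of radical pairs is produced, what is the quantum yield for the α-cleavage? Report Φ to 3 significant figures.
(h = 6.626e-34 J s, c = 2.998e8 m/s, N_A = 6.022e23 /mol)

Product: 555 μmol = 5.55e-4 mol.
Photon energy at 302 nm: hc/λ = (6.626e-34)(2.998e8)/(302e-9) = 6.578e-19 J.
Energy delivered: (267 W m⁻²)(16.4e-4 m²)(4150 s) = 1817 J.
Photons incident: 1817 / 6.578e-19 = 2.762e21, i.e. 2.762e21/6.022e23 = 0.004587 mol.
Fraction absorbed: 1 − 10^(−0.812) = 0.8458.
Photons absorbed: 0.8458 × 0.004587 = 0.003880 mol.
Φ = 5.55e-4 mol / 0.003880 mol photons = 0.143.

Φ = 0.143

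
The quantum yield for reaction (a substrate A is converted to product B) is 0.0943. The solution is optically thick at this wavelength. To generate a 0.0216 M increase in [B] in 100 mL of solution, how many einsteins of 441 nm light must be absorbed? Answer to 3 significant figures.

0.0229 einstein

Product: (0.0216 M)(0.1 L) = 0.002160 mol.
Photons that must be absorbed: 0.002160 / 0.0943 = 0.02291 mol.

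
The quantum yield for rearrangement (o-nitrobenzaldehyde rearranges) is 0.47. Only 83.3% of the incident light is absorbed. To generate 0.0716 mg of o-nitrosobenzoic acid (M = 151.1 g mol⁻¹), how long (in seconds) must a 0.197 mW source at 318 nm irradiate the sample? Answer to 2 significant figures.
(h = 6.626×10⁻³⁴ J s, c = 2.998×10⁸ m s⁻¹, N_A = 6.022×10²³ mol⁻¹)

t ≈ 2300 s

Product: 0.0716 mg / 151.1 g mol⁻¹ = 4.739×10⁻⁷ mol.
Photons that must be absorbed: 4.739×10⁻⁷ / 0.47 = 1.008×10⁻⁶ mol.
Incident photons needed: 1.008×10⁻⁶ / 0.833 = 1.210×10⁻⁶ mol.
Photon energy: hc/λ = 6.247×10⁻¹⁹ J; per mole, 3.762×10⁵ J mol⁻¹.
Energy required: 1.210×10⁻⁶ × 3.762×10⁵ = 0.4552 J.
Time: 0.4552 J / 0.000197 W = 2300 s.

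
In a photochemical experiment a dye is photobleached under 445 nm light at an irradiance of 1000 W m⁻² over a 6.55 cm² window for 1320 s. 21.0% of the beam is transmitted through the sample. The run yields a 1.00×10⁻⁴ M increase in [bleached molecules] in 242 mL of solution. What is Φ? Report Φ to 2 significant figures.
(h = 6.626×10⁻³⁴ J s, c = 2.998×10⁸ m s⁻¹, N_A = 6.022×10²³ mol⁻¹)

Product: (1.00×10⁻⁴ M)(0.242 L) = 2.420×10⁻⁵ mol.
Photon energy at 445 nm: hc/λ = (6.626×10⁻³⁴)(2.998×10⁸)/(445×10⁻⁹) = 4.464×10⁻¹⁹ J.
Energy delivered: (1000 W m⁻²)(6.55×10⁻⁴ m²)(1320 s) = 864.6 J.
Photons incident: 864.6 / 4.464×10⁻¹⁹ = 1.937×10²¹, i.e. 1.937×10²¹/6.022×10²³ = 0.003217 mol.
Fraction absorbed: 1 − 21.0/100 = 0.7900.
Photons absorbed: 0.7900 × 0.003217 = 0.002541 mol.
Φ = 2.420×10⁻⁵ mol / 0.002541 mol photons = 0.0095.

Φ = 0.0095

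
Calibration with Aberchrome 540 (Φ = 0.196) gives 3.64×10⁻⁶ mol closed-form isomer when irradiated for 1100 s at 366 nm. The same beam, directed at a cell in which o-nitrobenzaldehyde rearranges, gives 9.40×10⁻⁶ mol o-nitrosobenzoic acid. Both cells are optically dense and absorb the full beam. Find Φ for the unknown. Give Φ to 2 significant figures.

Φ = 0.51

Photons absorbed by the actinometer: 3.64×10⁻⁶ / 0.196 = 1.857×10⁻⁵ mol.
Φ(unknown) = 9.40×10⁻⁶ / 1.857×10⁻⁵ = 0.51.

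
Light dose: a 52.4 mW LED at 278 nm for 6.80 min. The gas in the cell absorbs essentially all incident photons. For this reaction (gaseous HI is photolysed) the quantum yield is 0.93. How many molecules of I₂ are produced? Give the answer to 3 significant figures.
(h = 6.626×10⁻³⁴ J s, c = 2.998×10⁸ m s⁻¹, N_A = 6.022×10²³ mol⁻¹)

2.78×10¹⁹ molecules

Photon energy at 278 nm: hc/λ = (6.626×10⁻³⁴)(2.998×10⁸)/(278×10⁻⁹) = 7.146×10⁻¹⁹ J.
Energy delivered: (52.4 mW)(408 s) = 21.38 J.
Photons incident: 21.38 / 7.146×10⁻¹⁹ = 2.992×10¹⁹, i.e. 2.992×10¹⁹/6.022×10²³ = 4.968×10⁻⁵ mol.
Product: Φ × n_abs = 0.93 × 4.968×10⁻⁵ = 4.620×10⁻⁵ mol.
As a count: 4.620×10⁻⁵ × 6.022×10²³ = 2.78×10¹⁹.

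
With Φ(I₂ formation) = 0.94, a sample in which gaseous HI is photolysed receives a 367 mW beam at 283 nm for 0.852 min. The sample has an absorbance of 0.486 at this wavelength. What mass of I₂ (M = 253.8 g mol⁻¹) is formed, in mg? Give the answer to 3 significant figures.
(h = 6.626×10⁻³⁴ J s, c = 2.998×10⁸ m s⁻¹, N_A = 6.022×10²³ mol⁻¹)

Photon energy at 283 nm: hc/λ = (6.626×10⁻³⁴)(2.998×10⁸)/(283×10⁻⁹) = 7.019×10⁻¹⁹ J.
Energy delivered: (367 mW)(51.12 s) = 18.76 J.
Photons incident: 18.76 / 7.019×10⁻¹⁹ = 2.673×10¹⁹, i.e. 2.673×10¹⁹/6.022×10²³ = 4.439×10⁻⁵ mol.
Fraction absorbed: 1 − 10^(−0.486) = 0.6734.
Photons absorbed: 0.6734 × 4.439×10⁻⁵ = 2.989×10⁻⁵ mol.
Product: Φ × n_abs = 0.94 × 2.989×10⁻⁵ = 2.810×10⁻⁵ mol.
Mass: 2.810×10⁻⁵ × 253.8 = 0.007132 g = 7.13 mg.

7.13 mg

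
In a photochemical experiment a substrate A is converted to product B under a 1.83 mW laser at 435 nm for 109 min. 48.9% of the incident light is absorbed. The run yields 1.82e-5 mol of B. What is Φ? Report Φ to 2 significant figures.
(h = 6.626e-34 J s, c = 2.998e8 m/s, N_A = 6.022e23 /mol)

Photon energy at 435 nm: hc/λ = (6.626e-34)(2.998e8)/(435e-9) = 4.567e-19 J.
Energy delivered: (1.83 mW)(6540 s) = 11.97 J.
Photons incident: 11.97 / 4.567e-19 = 2.621e19, i.e. 2.621e19/6.022e23 = 4.352e-5 mol.
Photons absorbed: 0.489 × 4.352e-5 = 2.128e-5 mol.
Φ = 1.82e-5 mol / 2.128e-5 mol photons = 0.86.

Φ = 0.86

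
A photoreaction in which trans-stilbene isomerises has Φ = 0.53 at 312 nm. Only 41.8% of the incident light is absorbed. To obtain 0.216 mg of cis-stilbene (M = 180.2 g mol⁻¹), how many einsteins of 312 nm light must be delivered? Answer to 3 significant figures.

Product: 0.216 mg / 180.2 g mol⁻¹ = 1.199×10⁻⁶ mol.
Photons that must be absorbed: 1.199×10⁻⁶ / 0.53 = 2.262×10⁻⁶ mol.
Incident photons needed: 2.262×10⁻⁶ / 0.418 = 5.411×10⁻⁶ mol.

5.41×10⁻⁶ einstein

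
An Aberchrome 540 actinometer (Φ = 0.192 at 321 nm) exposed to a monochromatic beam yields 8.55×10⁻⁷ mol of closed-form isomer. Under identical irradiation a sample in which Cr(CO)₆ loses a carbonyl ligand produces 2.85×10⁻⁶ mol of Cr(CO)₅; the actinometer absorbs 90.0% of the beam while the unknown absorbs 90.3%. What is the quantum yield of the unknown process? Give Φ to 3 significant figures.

Φ = 0.638

Photons absorbed by the actinometer: 8.55×10⁻⁷ / 0.192 = 4.453×10⁻⁶ mol.
Incident flux: 4.453×10⁻⁶ / 0.900 = 4.948×10⁻⁶ einstein.
Absorbed by unknown: 0.903 × 4.948×10⁻⁶ = 4.468×10⁻⁶ mol.
Φ(unknown) = 2.85×10⁻⁶ / 4.468×10⁻⁶ = 0.638.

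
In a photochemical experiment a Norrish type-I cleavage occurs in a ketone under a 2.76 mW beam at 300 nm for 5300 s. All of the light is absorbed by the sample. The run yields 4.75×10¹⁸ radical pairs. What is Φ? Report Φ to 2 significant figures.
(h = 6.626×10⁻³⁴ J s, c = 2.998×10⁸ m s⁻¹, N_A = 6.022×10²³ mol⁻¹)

Product: 4.75×10¹⁸ / 6.022×10²³ = 7.888×10⁻⁶ mol.
Photon energy at 300 nm: hc/λ = (6.626×10⁻³⁴)(2.998×10⁸)/(300×10⁻⁹) = 6.622×10⁻¹⁹ J.
Energy delivered: (2.76 mW)(5300 s) = 14.63 J.
Photons incident: 14.63 / 6.622×10⁻¹⁹ = 2.209×10¹⁹, i.e. 2.209×10¹⁹/6.022×10²³ = 3.668×10⁻⁵ mol.
Φ = 7.888×10⁻⁶ mol / 3.668×10⁻⁵ mol photons = 0.22.

Φ = 0.22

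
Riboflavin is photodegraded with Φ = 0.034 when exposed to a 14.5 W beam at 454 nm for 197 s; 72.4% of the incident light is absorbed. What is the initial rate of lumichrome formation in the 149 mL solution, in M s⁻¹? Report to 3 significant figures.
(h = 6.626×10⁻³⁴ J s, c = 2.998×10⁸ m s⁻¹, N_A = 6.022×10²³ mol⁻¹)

9.09×10⁻⁶ M s⁻¹

Photon energy at 454 nm: hc/λ = (6.626×10⁻³⁴)(2.998×10⁸)/(454×10⁻⁹) = 4.375×10⁻¹⁹ J.
Energy delivered: (14.5 W)(197 s) = 2857 J.
Photons incident: 2857 / 4.375×10⁻¹⁹ = 6.530×10²¹, i.e. 6.530×10²¹/6.022×10²³ = 0.01084 mol.
Photons absorbed: 0.724 × 0.01084 = 0.007848 mol.
Product formed: 0.034 × 0.007848 = 2.668×10⁻⁴ mol.
Rate: 2.668×10⁻⁴ mol / (197 s × 0.149 L) = 9.09×10⁻⁶ M s⁻¹.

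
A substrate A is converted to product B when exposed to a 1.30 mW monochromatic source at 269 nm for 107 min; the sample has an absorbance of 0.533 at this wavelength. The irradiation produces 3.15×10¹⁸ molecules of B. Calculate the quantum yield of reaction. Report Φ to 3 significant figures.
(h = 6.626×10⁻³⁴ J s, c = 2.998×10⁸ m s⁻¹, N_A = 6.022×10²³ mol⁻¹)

Product: 3.15×10¹⁸ / 6.022×10²³ = 5.231×10⁻⁶ mol.
Photon energy at 269 nm: hc/λ = (6.626×10⁻³⁴)(2.998×10⁸)/(269×10⁻⁹) = 7.385×10⁻¹⁹ J.
Energy delivered: (1.30 mW)(6420 s) = 8.346 J.
Photons incident: 8.346 / 7.385×10⁻¹⁹ = 1.130×10¹⁹, i.e. 1.130×10¹⁹/6.022×10²³ = 1.876×10⁻⁵ mol.
Fraction absorbed: 1 − 10^(−0.533) = 0.7069.
Photons absorbed: 0.7069 × 1.876×10⁻⁵ = 1.326×10⁻⁵ mol.
Φ = 5.231×10⁻⁶ mol / 1.326×10⁻⁵ mol photons = 0.394.

Φ = 0.394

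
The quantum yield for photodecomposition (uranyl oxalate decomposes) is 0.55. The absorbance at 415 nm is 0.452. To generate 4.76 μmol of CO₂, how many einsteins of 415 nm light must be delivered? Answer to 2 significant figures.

Product: 4.76 μmol = 4.76×10⁻⁶ mol.
Photons that must be absorbed: 4.76×10⁻⁶ / 0.55 = 8.655×10⁻⁶ mol.
Fraction absorbed: 1 − 10^(−0.452) = 0.6468.
Incident photons needed: 8.655×10⁻⁶ / 0.6468 = 1.338×10⁻⁵ mol.

1.3×10⁻⁵ einstein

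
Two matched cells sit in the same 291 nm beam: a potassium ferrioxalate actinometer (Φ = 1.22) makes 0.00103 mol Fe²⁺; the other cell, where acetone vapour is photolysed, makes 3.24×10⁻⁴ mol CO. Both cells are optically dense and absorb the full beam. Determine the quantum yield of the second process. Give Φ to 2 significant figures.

Φ = 0.38

Photons absorbed by the actinometer: 0.00103 / 1.22 = 8.443×10⁻⁴ mol.
Φ(unknown) = 3.24×10⁻⁴ / 8.443×10⁻⁴ = 0.38.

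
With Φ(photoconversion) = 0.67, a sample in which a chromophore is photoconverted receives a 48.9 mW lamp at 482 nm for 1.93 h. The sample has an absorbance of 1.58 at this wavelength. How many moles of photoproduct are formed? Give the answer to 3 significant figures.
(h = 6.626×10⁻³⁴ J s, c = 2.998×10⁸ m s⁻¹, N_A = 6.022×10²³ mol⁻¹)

Photon energy at 482 nm: hc/λ = (6.626×10⁻³⁴)(2.998×10⁸)/(482×10⁻⁹) = 4.121×10⁻¹⁹ J.
Energy delivered: (48.9 mW)(6948 s) = 339.8 J.
Photons incident: 339.8 / 4.121×10⁻¹⁹ = 8.246×10²⁰, i.e. 8.246×10²⁰/6.022×10²³ = 0.001369 mol.
Fraction absorbed: 1 − 10^(−1.58) = 0.9737.
Photons absorbed: 0.9737 × 0.001369 = 0.001333 mol.
Product: Φ × n_abs = 0.67 × 0.001333 = 8.931×10⁻⁴ mol.

8.93×10⁻⁴ mol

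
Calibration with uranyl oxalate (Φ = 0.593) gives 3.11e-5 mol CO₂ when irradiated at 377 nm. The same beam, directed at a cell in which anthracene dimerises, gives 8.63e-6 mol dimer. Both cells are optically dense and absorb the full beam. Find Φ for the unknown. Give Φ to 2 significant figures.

Photons absorbed by the actinometer: 3.11e-5 / 0.593 = 5.245e-5 mol.
Φ(unknown) = 8.63e-6 / 5.245e-5 = 0.16.

Φ = 0.16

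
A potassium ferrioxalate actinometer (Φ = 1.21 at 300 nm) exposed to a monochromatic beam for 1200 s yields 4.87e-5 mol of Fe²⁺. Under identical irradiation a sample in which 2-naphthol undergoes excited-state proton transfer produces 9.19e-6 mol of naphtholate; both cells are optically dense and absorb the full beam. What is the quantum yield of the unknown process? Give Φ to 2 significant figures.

Φ = 0.23

Photons absorbed by the actinometer: 4.87e-5 / 1.21 = 4.025e-5 mol.
Φ(unknown) = 9.19e-6 / 4.025e-5 = 0.23.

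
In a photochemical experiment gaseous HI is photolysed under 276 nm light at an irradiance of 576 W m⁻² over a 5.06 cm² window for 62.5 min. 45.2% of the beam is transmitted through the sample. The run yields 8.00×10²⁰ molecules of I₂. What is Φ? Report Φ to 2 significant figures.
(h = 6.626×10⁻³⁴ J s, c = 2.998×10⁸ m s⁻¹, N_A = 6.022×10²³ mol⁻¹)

Product: 8.00×10²⁰ / 6.022×10²³ = 0.001328 mol.
Photon energy at 276 nm: hc/λ = (6.626×10⁻³⁴)(2.998×10⁸)/(276×10⁻⁹) = 7.197×10⁻¹⁹ J.
Energy delivered: (576 W m⁻²)(5.06×10⁻⁴ m²)(3750 s) = 1093 J.
Photons incident: 1093 / 7.197×10⁻¹⁹ = 1.519×10²¹, i.e. 1.519×10²¹/6.022×10²³ = 0.002522 mol.
Fraction absorbed: 1 − 45.2/100 = 0.5480.
Photons absorbed: 0.5480 × 0.002522 = 0.001382 mol.
Φ = 0.001328 mol / 0.001382 mol photons = 0.96.

Φ = 0.96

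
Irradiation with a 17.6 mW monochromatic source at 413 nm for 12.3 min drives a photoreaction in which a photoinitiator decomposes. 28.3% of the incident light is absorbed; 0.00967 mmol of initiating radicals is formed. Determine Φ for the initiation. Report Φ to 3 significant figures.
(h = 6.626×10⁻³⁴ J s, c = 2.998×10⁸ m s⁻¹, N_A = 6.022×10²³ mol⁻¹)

Product: 0.00967 mmol = 9.67×10⁻⁶ mol.
Photon energy at 413 nm: hc/λ = (6.626×10⁻³⁴)(2.998×10⁸)/(413×10⁻⁹) = 4.810×10⁻¹⁹ J.
Energy delivered: (17.6 mW)(738 s) = 12.99 J.
Photons incident: 12.99 / 4.810×10⁻¹⁹ = 2.701×10¹⁹, i.e. 2.701×10¹⁹/6.022×10²³ = 4.485×10⁻⁵ mol.
Photons absorbed: 0.283 × 4.485×10⁻⁵ = 1.269×10⁻⁵ mol.
Φ = 9.67×10⁻⁶ mol / 1.269×10⁻⁵ mol photons = 0.762.

Φ = 0.762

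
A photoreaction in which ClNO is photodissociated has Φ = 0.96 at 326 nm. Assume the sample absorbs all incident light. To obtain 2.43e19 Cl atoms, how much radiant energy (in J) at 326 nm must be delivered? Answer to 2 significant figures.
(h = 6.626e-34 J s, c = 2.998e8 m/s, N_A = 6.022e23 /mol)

Product: 2.43e19 / 6.022e23 = 4.035e-5 mol.
Photons that must be absorbed: 4.035e-5 / 0.96 = 4.203e-5 mol.
Photon energy: hc/λ = 6.093e-19 J; per mole, 3.669e5 J mol⁻¹.
Energy required: 4.203e-5 × 3.669e5 = 15 J.

15 J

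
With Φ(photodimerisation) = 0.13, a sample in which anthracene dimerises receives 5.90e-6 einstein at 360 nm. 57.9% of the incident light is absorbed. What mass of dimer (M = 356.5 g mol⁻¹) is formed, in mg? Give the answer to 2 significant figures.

Photons absorbed: 0.579 × 5.90e-6 = 3.416e-6 mol.
Product: Φ × n_abs = 0.13 × 3.416e-6 = 4.441e-7 mol.
Mass: 4.441e-7 × 356.5 = 1.583e-4 g = 0.16 mg.

0.16 mg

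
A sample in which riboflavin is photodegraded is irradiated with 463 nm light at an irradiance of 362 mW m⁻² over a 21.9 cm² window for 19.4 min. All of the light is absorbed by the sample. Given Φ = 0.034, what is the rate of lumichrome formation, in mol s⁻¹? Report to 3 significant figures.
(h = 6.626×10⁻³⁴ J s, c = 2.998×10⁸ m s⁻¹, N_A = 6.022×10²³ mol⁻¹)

1.04×10⁻¹⁰ mol s⁻¹

Photon energy at 463 nm: hc/λ = (6.626×10⁻³⁴)(2.998×10⁸)/(463×10⁻⁹) = 4.290×10⁻¹⁹ J.
Energy delivered: (362 mW m⁻²)(21.9×10⁻⁴ m²)(1164 s) = 0.9228 J.
Photons incident: 0.9228 / 4.290×10⁻¹⁹ = 2.151×10¹⁸, i.e. 2.151×10¹⁸/6.022×10²³ = 3.572×10⁻⁶ mol.
Product formed: 0.034 × 3.572×10⁻⁶ = 1.214×10⁻⁷ mol.
Rate: 1.214×10⁻⁷ / 1164 s = 1.04×10⁻¹⁰ mol s⁻¹.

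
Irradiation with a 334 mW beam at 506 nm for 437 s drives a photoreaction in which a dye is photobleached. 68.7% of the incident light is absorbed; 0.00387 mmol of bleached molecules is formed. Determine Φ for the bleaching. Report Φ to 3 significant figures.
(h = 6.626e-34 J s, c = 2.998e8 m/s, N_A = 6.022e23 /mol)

Product: 0.00387 mmol = 3.87e-6 mol.
Photon energy at 506 nm: hc/λ = (6.626e-34)(2.998e8)/(506e-9) = 3.926e-19 J.
Energy delivered: (334 mW)(437 s) = 146.0 J.
Photons incident: 146.0 / 3.926e-19 = 3.719e20, i.e. 3.719e20/6.022e23 = 6.176e-4 mol.
Photons absorbed: 0.687 × 6.176e-4 = 4.243e-4 mol.
Φ = 3.87e-6 mol / 4.243e-4 mol photons = 0.00912.

Φ = 0.00912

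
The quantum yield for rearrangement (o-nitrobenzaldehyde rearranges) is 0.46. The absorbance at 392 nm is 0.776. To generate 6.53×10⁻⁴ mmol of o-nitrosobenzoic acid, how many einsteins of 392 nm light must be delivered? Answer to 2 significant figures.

Product: 6.53×10⁻⁴ mmol = 6.53×10⁻⁷ mol.
Photons that must be absorbed: 6.53×10⁻⁷ / 0.46 = 1.420×10⁻⁶ mol.
Fraction absorbed: 1 − 10^(−0.776) = 0.8325.
Incident photons needed: 1.420×10⁻⁶ / 0.8325 = 1.706×10⁻⁶ mol.

1.7×10⁻⁶ einstein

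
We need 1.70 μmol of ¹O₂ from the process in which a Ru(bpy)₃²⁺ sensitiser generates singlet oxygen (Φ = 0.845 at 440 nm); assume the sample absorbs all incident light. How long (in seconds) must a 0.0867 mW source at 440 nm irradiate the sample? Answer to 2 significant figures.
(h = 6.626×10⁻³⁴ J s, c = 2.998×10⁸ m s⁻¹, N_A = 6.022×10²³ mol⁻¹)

Product: 1.70 μmol = 1.70×10⁻⁶ mol.
Photons that must be absorbed: 1.70×10⁻⁶ / 0.845 = 2.012×10⁻⁶ mol.
Photon energy: hc/λ = 4.515×10⁻¹⁹ J; per mole, 2.719×10⁵ J mol⁻¹.
Energy required: 2.012×10⁻⁶ × 2.719×10⁵ = 0.5471 J.
Time: 0.5471 J / 8.67e-05 W = 6300 s.

t ≈ 6300 s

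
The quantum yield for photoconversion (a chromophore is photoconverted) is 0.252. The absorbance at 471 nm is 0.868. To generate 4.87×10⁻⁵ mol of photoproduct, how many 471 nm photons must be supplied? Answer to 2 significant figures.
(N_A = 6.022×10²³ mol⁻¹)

Photons that must be absorbed: 4.87×10⁻⁵ / 0.252 = 1.933×10⁻⁴ mol.
Fraction absorbed: 1 − 10^(−0.868) = 0.8645.
Incident photons needed: 1.933×10⁻⁴ / 0.8645 = 2.236×10⁻⁴ mol.
Photon count: 2.236×10⁻⁴ × 6.022×10²³ = 1.3×10²⁰.

1.3×10²⁰ photons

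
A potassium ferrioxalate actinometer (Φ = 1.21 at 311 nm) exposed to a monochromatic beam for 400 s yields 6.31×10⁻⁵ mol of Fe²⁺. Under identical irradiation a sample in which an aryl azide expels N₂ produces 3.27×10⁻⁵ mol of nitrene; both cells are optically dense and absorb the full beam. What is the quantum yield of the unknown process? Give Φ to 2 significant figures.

Photons absorbed by the actinometer: 6.31×10⁻⁵ / 1.21 = 5.215×10⁻⁵ mol.
Φ(unknown) = 3.27×10⁻⁵ / 5.215×10⁻⁵ = 0.63.

Φ = 0.63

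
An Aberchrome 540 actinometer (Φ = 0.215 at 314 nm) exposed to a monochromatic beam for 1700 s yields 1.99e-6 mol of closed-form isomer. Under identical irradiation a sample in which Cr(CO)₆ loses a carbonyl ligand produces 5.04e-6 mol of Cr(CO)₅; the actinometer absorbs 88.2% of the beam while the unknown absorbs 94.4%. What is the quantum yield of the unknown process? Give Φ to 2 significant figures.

Photons absorbed by the actinometer: 1.99e-6 / 0.215 = 9.256e-6 mol.
Incident flux: 9.256e-6 / 0.882 = 1.049e-5 einstein.
Absorbed by unknown: 0.944 × 1.049e-5 = 9.903e-6 mol.
Φ(unknown) = 5.04e-6 / 9.903e-6 = 0.51.

Φ = 0.51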